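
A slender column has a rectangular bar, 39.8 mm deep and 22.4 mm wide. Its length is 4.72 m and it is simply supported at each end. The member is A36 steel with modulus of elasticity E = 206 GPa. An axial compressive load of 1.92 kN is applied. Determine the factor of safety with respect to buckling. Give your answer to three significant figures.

n ≈ 1.77

Buckling occurs about the weak axis: I_min = h·b³/12 with b = 22.4 mm (the shorter side).
I_min = 39.8×22.4³/12 = 3.728×10^4 mm⁴
I = 3.728×10^4 mm⁴ = 3.728×10^-8 m⁴
Effective length L_e = K·L = 1 × 4.72 = 4.720 m
P_cr = π²EI / L_e² = π² × 206×10⁹ × 3.728×10^-8 / 4.720² = 3.402×10^3 N
Factor of safety n = P_cr / P = 3.4020 / 1.92 = 1.77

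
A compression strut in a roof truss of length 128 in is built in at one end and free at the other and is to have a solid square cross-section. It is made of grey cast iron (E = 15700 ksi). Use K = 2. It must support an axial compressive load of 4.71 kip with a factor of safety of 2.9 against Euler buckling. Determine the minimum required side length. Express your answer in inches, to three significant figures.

a ≈ 2.89 in

Required P_cr = n·P = 2.9 × 4.71 = 13.66 kip
L_e = K·L = 2 × 128 = 256.0 in
Required I = P_cr·L_e²/(π²E) = 1.366×10^4 × 256.0² / (π² × 1.57×10^7) = 5.777 in⁴
Solid square: I = a⁴/12  ⇒  a = (12I)^(1/4) = (12×5.777)^(1/4) = 2.89 in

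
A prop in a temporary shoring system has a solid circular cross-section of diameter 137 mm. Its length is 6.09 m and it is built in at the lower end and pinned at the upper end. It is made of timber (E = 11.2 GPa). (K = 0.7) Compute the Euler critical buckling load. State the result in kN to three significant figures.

I = πd⁴/64 = π×137⁴/64 = 1.729×10^7 mm⁴
I = 1.729×10^7 mm⁴ = 1.729×10^-5 m⁴
Effective length L_e = K·L = 0.7 × 6.09 = 4.263 m
P_cr = π²EI / L_e² = π² × 11.2×10⁹ × 1.729×10^-5 / 4.263² = 1.052×10^5 N

P_cr ≈ 105 kN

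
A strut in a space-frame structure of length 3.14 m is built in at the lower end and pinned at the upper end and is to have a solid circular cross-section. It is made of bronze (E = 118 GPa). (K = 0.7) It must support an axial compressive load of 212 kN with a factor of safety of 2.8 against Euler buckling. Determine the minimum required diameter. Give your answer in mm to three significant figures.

d ≈ 84.2 mm

Required P_cr = n·P = 2.8 × 212 = 593.6 kN
L_e = K·L = 0.7 × 3.14 = 2.198 m
Required I = P_cr·L_e²/(π²E) = 5.936×10^5 × 2.198² / (π² × 1.18×10^11) = 2.462×10^-6 m⁴
I_req = 2.462×10^6 mm⁴
Solid circle: I = πd⁴/64  ⇒  d = (64I/π)^(1/4) = (64×2.462×10^6/π)^(1/4) = 84.2 mm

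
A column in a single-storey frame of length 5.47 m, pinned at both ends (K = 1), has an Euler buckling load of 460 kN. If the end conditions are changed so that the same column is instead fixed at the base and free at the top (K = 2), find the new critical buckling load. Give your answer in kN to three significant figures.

P_cr ≈ 115 kN

P_cr ∝ 1/K², so P_cr,new = P_cr,old × (K_old/K_new)² = 460 × (1/2)²
= 460 × 0.2500 = 115 kN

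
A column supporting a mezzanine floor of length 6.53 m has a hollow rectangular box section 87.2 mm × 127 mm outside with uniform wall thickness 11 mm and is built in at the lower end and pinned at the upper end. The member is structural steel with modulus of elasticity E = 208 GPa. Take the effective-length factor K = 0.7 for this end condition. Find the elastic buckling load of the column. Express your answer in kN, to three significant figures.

Inner dimensions: h_i = 127 − 2×11 = 105.0 mm, b_i = 87.2 − 2×11 = 65.20 mm
Weak-axis I_min = (h_o·b_o³ − h_i·b_i³)/12 with b_o = 87.2, b_i = 65.20 mm (shorter outer/inner sides).
I_min = (127×87.2³ − 105.0×65.20³)/12 = 4.592×10^6 mm⁴
I = 4.592×10^6 mm⁴ = 4.592×10^-6 m⁴
Effective length L_e = K·L = 0.7 × 6.53 = 4.571 m
P_cr = π²EI / L_e² = π² × 208×10⁹ × 4.592×10^-6 / 4.571² = 4.512×10^5 N

P_cr ≈ 451 kN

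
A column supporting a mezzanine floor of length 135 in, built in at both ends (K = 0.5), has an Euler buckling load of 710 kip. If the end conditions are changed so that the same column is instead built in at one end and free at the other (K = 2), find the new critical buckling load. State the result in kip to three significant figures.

P_cr ∝ 1/K², so P_cr,new = P_cr,old × (K_old/K_new)² = 710 × (0.5/2)²
= 710 × 0.06250 = 44.4 kip

P_cr ≈ 44.4 kip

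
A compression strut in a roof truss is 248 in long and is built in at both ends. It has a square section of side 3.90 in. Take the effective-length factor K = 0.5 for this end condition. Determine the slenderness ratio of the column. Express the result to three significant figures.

I = a⁴/12 = 3.90⁴/12 = 19.28 in⁴
A = 15.21 in²;  r_min = √(I/A) = √(19.28/15.21) = 1.126 in
L_e = K·L = 0.5 × 248 = 124.0 in
λ = L_e / r_min = 124.00 / 1.126 = 110

λ ≈ 110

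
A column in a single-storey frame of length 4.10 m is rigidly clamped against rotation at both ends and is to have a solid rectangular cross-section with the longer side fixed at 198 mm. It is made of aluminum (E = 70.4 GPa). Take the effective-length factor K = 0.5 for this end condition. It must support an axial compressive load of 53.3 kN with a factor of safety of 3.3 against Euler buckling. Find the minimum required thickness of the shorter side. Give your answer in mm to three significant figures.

Required P_cr = n·P = 3.3 × 53.3 = 175.9 kN
L_e = K·L = 0.5 × 4.10 = 2.050 m
Required I = P_cr·L_e²/(π²E) = 1.759×10^5 × 2.050² / (π² × 7.04×10^10) = 1.064×10^-6 m⁴
I_req = 1.064×10^6 mm⁴
Rectangle, weak axis: I_min = h·b³/12 with h = 198 mm fixed  ⇒  b = (12I/h)^(1/3) = 40.1 mm

b ≈ 40.1 mm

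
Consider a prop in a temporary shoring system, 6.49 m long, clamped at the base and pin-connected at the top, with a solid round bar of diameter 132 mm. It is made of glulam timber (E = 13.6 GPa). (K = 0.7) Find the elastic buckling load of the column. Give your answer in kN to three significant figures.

P_cr ≈ 96.9 kN

I = πd⁴/64 = π×132⁴/64 = 1.490×10^7 mm⁴
I = 1.490×10^7 mm⁴ = 1.490×10^-5 m⁴
Effective length L_e = K·L = 0.7 × 6.49 = 4.543 m
P_cr = π²EI / L_e² = π² × 13.6×10⁹ × 1.490×10^-5 / 4.543² = 9.692×10^4 N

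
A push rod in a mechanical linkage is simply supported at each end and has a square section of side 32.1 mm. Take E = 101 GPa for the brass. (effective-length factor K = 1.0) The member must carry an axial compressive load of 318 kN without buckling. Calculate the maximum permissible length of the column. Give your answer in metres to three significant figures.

I = a⁴/12 = 32.1⁴/12 = 8.848×10^4 mm⁴
I = 8.848×10^-8 m⁴
At the buckling limit P_cr = P = 3.180×10^5 N
From P_cr = π²EI/(K·L)²:  L = (1/K)·√(π²EI/P_cr) = (1/1)·√(π²×1.01×10^11×8.848×10^-8/3.180×10^5)
L = 0.527 m

L_max ≈ 0.527 m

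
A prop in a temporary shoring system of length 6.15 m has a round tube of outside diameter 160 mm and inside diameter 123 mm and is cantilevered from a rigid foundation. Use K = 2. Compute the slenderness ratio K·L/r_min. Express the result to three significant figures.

d_o = 160 mm, d_i = 123 mm
I = π(d_o⁴ − d_i⁴)/64 = π(160⁴ − 123.0⁴)/64 = 2.093×10^7 mm⁴
A = 8.224×10^3 mm²;  r_min = √(I/A) = √(2.093×10^7/8.224×10^3) = 50.45 mm
L_e = K·L = 2 × 6.15 m = 12.30 m = 12300 mm
λ = L_e / r_min = 12300 / 50.45 = 244

λ ≈ 244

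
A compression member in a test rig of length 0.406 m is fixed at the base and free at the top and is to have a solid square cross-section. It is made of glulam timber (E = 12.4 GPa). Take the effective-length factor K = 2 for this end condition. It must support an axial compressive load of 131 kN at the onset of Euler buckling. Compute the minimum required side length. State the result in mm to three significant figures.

a ≈ 53.9 mm

L_e = K·L = 2 × 0.406 = 0.8120 m
Required I = P_cr·L_e²/(π²E) = 1.310×10^5 × 0.8120² / (π² × 1.24×10^10) = 7.058×10^-7 m⁴
I_req = 7.058×10^5 mm⁴
Solid square: I = a⁴/12  ⇒  a = (12I)^(1/4) = (12×7.058×10^5)^(1/4) = 53.9 mm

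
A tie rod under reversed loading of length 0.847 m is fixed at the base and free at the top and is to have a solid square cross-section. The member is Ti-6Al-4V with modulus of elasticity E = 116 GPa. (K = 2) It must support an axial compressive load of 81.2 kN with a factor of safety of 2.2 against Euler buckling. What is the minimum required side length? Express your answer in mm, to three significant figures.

Required P_cr = n·P = 2.2 × 81.2 = 178.6 kN
L_e = K·L = 2 × 0.847 = 1.694 m
Required I = P_cr·L_e²/(π²E) = 1.786×10^5 × 1.694² / (π² × 1.16×10^11) = 4.478×10^-7 m⁴
I_req = 4.478×10^5 mm⁴
Solid square: I = a⁴/12  ⇒  a = (12I)^(1/4) = (12×4.478×10^5)^(1/4) = 48.1 mm

a ≈ 48.1 mm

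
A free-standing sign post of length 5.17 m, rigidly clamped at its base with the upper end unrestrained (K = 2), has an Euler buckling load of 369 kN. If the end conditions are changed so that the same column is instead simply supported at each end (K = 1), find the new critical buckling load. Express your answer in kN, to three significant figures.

P_cr ≈ 1480 kN

P_cr ∝ 1/K², so P_cr,new = P_cr,old × (K_old/K_new)² = 369 × (2/1)²
= 369 × 4.000 = 1480 kN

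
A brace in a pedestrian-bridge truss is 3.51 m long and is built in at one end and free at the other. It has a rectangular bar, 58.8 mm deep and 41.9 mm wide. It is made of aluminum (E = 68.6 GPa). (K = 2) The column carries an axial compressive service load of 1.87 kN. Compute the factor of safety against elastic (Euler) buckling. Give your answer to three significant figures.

Buckling occurs about the weak axis: I_min = h·b³/12 with b = 41.9 mm (the shorter side).
I_min = 58.8×41.9³/12 = 3.604×10^5 mm⁴
I = 3.604×10^5 mm⁴ = 3.604×10^-7 m⁴
Effective length L_e = K·L = 2 × 3.51 = 7.020 m
P_cr = π²EI / L_e² = π² × 68.6×10⁹ × 3.604×10^-7 / 7.020² = 4.952×10^3 N
Factor of safety n = P_cr / P = 4.9521 / 1.87 = 2.65

n ≈ 2.65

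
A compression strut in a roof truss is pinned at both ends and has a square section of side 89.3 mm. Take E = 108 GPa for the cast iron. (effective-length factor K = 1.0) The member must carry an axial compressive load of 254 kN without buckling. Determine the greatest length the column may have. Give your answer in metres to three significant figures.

L_max ≈ 4.72 m

I = a⁴/12 = 89.3⁴/12 = 5.299×10^6 mm⁴
I = 5.299×10^-6 m⁴
At the buckling limit P_cr = P = 2.540×10^5 N
From P_cr = π²EI/(K·L)²:  L = (1/K)·√(π²EI/P_cr) = (1/1)·√(π²×1.08×10^11×5.299×10^-6/2.540×10^5)
L = 4.72 m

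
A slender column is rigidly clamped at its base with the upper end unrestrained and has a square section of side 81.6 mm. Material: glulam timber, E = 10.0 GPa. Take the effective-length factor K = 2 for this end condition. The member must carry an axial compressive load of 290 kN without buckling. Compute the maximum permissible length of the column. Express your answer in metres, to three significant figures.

L_max ≈ 0.561 m

I = a⁴/12 = 81.6⁴/12 = 3.695×10^6 mm⁴
I = 3.695×10^-6 m⁴
At the buckling limit P_cr = P = 2.900×10^5 N
From P_cr = π²EI/(K·L)²:  L = (1/K)·√(π²EI/P_cr) = (1/2)·√(π²×1.00×10^10×3.695×10^-6/2.900×10^5)
L = 0.561 m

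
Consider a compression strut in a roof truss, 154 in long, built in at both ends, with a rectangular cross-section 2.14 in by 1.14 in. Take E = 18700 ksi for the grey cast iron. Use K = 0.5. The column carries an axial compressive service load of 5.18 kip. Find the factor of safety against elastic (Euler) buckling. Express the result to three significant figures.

Buckling occurs about the weak axis: I_min = h·b³/12 with b = 1.14 in (the shorter side).
I_min = 2.14×1.14³/12 = 0.2642 in⁴
Effective length L_e = K·L = 0.5 × 154 = 77.00 in
P_cr = π²EI / L_e² = π² × 18700×10³ × 0.2642 / 77.00² = 8.224×10^3 lb
Factor of safety n = P_cr / P = 8.2245 / 5.18 = 1.59

n ≈ 1.59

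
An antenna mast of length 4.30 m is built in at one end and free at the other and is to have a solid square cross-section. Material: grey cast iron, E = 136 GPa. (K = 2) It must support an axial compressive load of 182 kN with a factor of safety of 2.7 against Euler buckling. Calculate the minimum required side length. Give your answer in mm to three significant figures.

Required P_cr = n·P = 2.7 × 182 = 491.4 kN
L_e = K·L = 2 × 4.30 = 8.600 m
Required I = P_cr·L_e²/(π²E) = 4.914×10^5 × 8.600² / (π² × 1.36×10^11) = 2.708×10^-5 m⁴
I_req = 2.708×10^7 mm⁴
Solid square: I = a⁴/12  ⇒  a = (12I)^(1/4) = (12×2.708×10^7)^(1/4) = 134 mm

a ≈ 134 mm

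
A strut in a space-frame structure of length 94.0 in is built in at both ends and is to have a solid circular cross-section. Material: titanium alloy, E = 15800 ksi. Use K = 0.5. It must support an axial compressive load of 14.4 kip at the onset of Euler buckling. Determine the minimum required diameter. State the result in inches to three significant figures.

L_e = K·L = 0.5 × 94.0 = 47.00 in
Required I = P_cr·L_e²/(π²E) = 1.440×10^4 × 47.00² / (π² × 1.58×10^7) = 0.2040 in⁴
Solid circle: I = πd⁴/64  ⇒  d = (64I/π)^(1/4) = (64×0.2040/π)^(1/4) = 1.43 in

d ≈ 1.43 in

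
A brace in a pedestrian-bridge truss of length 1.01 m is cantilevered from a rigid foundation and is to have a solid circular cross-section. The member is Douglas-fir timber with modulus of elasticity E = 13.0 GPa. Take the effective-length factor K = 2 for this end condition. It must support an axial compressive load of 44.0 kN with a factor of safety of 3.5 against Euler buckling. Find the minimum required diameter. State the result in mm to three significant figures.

Required P_cr = n·P = 3.5 × 44.0 = 154.0 kN
L_e = K·L = 2 × 1.01 = 2.020 m
Required I = P_cr·L_e²/(π²E) = 1.540×10^5 × 2.020² / (π² × 1.30×10^10) = 4.898×10^-6 m⁴
I_req = 4.898×10^6 mm⁴
Solid circle: I = πd⁴/64  ⇒  d = (64I/π)^(1/4) = (64×4.898×10^6/π)^(1/4) = 99.9 mm

d ≈ 99.9 mm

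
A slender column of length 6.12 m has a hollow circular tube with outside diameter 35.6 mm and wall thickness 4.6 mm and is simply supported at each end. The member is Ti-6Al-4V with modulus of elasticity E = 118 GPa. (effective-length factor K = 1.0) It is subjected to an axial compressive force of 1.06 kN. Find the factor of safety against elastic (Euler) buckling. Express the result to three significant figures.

n ≈ 1.61

Inner diameter d_i = 35.6 − 2×4.6 = 26.40 mm
I = π(d_o⁴ − d_i⁴)/64 = π(35.6⁴ − 26.40⁴)/64 = 5.500×10^4 mm⁴
I = 5.500×10^4 mm⁴ = 5.500×10^-8 m⁴
Effective length L_e = K·L = 1 × 6.12 = 6.120 m
P_cr = π²EI / L_e² = π² × 118×10⁹ × 5.500×10^-8 / 6.120² = 1.710×10^3 N
Factor of safety n = P_cr / P = 1.7102 / 1.06 = 1.61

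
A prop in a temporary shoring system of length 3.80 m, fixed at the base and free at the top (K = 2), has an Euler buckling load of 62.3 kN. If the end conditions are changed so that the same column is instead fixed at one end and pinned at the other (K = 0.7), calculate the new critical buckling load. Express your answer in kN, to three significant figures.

P_cr ∝ 1/K², so P_cr,new = P_cr,old × (K_old/K_new)² = 62.3 × (2/0.7)²
= 62.3 × 8.163 = 509 kN

P_cr ≈ 509 kN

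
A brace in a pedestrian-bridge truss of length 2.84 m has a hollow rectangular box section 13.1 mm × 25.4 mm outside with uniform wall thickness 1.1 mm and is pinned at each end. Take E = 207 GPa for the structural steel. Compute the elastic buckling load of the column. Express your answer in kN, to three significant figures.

Inner dimensions: h_i = 25.4 − 2×1.1 = 23.20 mm, b_i = 13.1 − 2×1.1 = 10.90 mm
Weak-axis I_min = (h_o·b_o³ − h_i·b_i³)/12 with b_o = 13.1, b_i = 10.90 mm (shorter outer/inner sides).
I_min = (25.4×13.1³ − 23.20×10.90³)/12 = 2.255×10^3 mm⁴
I = 2.255×10^3 mm⁴ = 2.255×10^-9 m⁴
Effective length L_e = K·L = 1 × 2.84 = 2.840 m
P_cr = π²EI / L_e² = π² × 207×10⁹ × 2.255×10^-9 / 2.840² = 571.1 N

P_cr ≈ 0.571 kN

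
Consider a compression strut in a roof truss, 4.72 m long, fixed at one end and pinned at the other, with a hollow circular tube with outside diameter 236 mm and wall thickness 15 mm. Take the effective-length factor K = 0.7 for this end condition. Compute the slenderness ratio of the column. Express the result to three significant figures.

λ ≈ 42.2

Inner diameter d_i = 236 − 2×15 = 206.0 mm
I = π(d_o⁴ − d_i⁴)/64 = π(236⁴ − 206.0⁴)/64 = 6.387×10^7 mm⁴
A = 1.041×10^4 mm²;  r_min = √(I/A) = √(6.387×10^7/1.041×10^4) = 78.32 mm
L_e = K·L = 0.7 × 4.72 m = 3.304 m = 3304.0 mm
λ = L_e / r_min = 3304.0 / 78.32 = 42.2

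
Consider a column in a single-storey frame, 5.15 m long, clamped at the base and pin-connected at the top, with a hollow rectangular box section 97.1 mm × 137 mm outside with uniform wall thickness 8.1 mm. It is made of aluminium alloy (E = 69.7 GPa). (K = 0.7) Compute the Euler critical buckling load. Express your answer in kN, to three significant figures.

Inner dimensions: h_i = 137 − 2×8.1 = 120.8 mm, b_i = 97.1 − 2×8.1 = 80.90 mm
Weak-axis I_min = (h_o·b_o³ − h_i·b_i³)/12 with b_o = 97.1, b_i = 80.90 mm (shorter outer/inner sides).
I_min = (137×97.1³ − 120.8×80.90³)/12 = 5.122×10^6 mm⁴
I = 5.122×10^6 mm⁴ = 5.122×10^-6 m⁴
Effective length L_e = K·L = 0.7 × 5.15 = 3.605 m
P_cr = π²EI / L_e² = π² × 69.7×10⁹ × 5.122×10^-6 / 3.605² = 2.711×10^5 N

P_cr ≈ 271 kN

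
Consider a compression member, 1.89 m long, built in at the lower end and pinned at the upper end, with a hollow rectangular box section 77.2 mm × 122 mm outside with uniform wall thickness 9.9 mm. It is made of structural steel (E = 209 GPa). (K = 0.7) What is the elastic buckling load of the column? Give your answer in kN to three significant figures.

P_cr ≈ 3610 kN

Inner dimensions: h_i = 122 − 2×9.9 = 102.2 mm, b_i = 77.2 − 2×9.9 = 57.40 mm
Weak-axis I_min = (h_o·b_o³ − h_i·b_i³)/12 with b_o = 77.2, b_i = 57.40 mm (shorter outer/inner sides).
I_min = (122×77.2³ − 102.2×57.40³)/12 = 3.067×10^6 mm⁴
I = 3.067×10^6 mm⁴ = 3.067×10^-6 m⁴
Effective length L_e = K·L = 0.7 × 1.89 = 1.323 m
P_cr = π²EI / L_e² = π² × 209×10⁹ × 3.067×10^-6 / 1.323² = 3.614×10^6 N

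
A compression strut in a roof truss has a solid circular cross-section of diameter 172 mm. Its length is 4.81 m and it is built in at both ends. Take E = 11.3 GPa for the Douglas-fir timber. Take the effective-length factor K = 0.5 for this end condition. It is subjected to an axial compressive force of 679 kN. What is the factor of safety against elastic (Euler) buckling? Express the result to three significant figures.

I = πd⁴/64 = π×172⁴/64 = 4.296×10^7 mm⁴
I = 4.296×10^7 mm⁴ = 4.296×10^-5 m⁴
Effective length L_e = K·L = 0.5 × 4.81 = 2.405 m
P_cr = π²EI / L_e² = π² × 11.3×10⁹ × 4.296×10^-5 / 2.405² = 8.284×10^5 N
Factor of safety n = P_cr / P = 828.38 / 679 = 1.22

n ≈ 1.22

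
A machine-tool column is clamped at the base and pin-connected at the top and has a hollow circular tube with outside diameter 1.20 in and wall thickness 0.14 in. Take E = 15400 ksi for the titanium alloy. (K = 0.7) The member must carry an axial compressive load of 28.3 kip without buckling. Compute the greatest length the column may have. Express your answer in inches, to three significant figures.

L_max ≈ 27.0 in

Inner diameter d_i = 1.20 − 2×0.14 = 0.9200 in
I = π(d_o⁴ − d_i⁴)/64 = π(1.20⁴ − 0.9200⁴)/64 = 6.662×10^-2 in⁴
At the buckling limit P_cr = P = 2.830×10^4 lb
From P_cr = π²EI/(K·L)²:  L = (1/K)·√(π²EI/P_cr) = (1/0.7)·√(π²×1.54×10^7×6.662×10^-2/2.830×10^4)
L = 27.0 in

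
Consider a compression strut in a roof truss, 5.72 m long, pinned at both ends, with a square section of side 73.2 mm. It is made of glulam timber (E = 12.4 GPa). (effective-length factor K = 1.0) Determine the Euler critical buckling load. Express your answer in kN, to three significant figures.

I = a⁴/12 = 73.2⁴/12 = 2.393×10^6 mm⁴
I = 2.393×10^6 mm⁴ = 2.393×10^-6 m⁴
Effective length L_e = K·L = 1 × 5.72 = 5.720 m
P_cr = π²EI / L_e² = π² × 12.4×10⁹ × 2.393×10^-6 / 5.720² = 8.949×10^3 N

P_cr ≈ 8.95 kN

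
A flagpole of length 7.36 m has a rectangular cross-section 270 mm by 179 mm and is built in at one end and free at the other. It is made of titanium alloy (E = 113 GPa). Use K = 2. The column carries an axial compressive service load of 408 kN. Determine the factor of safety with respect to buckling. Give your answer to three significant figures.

n ≈ 1.63

Buckling occurs about the weak axis: I_min = h·b³/12 with b = 179 mm (the shorter side).
I_min = 270×179³/12 = 1.290×10^8 mm⁴
I = 1.290×10^8 mm⁴ = 1.290×10^-4 m⁴
Effective length L_e = K·L = 2 × 7.36 = 14.72 m
P_cr = π²EI / L_e² = π² × 113×10⁹ × 1.290×10^-4 / 14.72² = 6.642×10^5 N
Factor of safety n = P_cr / P = 664.21 / 408 = 1.63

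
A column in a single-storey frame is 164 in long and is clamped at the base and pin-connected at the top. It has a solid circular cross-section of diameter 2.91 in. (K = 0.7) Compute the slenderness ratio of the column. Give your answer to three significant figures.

For a solid circle r = d/4 = 2.91/4 = 0.7275 in
L_e = K·L = 0.7 × 164 = 114.8 in
λ = L_e / r_min = 114.80 / 0.7275 = 158

λ ≈ 158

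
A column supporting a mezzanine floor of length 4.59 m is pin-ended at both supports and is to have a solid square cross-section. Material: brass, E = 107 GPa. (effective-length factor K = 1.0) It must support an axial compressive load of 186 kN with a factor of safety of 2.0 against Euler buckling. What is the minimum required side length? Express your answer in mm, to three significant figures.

Required P_cr = n·P = 2.0 × 186 = 372.0 kN
L_e = K·L = 1 × 4.59 = 4.590 m
Required I = P_cr·L_e²/(π²E) = 3.720×10^5 × 4.590² / (π² × 1.07×10^11) = 7.421×10^-6 m⁴
I_req = 7.421×10^6 mm⁴
Solid square: I = a⁴/12  ⇒  a = (12I)^(1/4) = (12×7.421×10^6)^(1/4) = 97.1 mm

a ≈ 97.1 mm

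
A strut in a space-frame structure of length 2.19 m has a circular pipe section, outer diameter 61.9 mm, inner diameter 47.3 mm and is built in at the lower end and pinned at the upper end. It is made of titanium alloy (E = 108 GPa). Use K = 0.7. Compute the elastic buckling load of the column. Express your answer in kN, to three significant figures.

d_o = 61.9 mm, d_i = 47.3 mm
I = π(d_o⁴ − d_i⁴)/64 = π(61.9⁴ − 47.30⁴)/64 = 4.750×10^5 mm⁴
I = 4.750×10^5 mm⁴ = 4.750×10^-7 m⁴
Effective length L_e = K·L = 0.7 × 2.19 = 1.533 m
P_cr = π²EI / L_e² = π² × 108×10⁹ × 4.750×10^-7 / 1.533² = 2.154×10^5 N

P_cr ≈ 215 kN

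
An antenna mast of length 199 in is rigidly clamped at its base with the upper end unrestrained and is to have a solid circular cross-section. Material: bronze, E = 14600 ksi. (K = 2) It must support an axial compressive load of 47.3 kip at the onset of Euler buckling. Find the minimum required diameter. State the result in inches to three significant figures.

L_e = K·L = 2 × 199 = 398.0 in
Required I = P_cr·L_e²/(π²E) = 4.730×10^4 × 398.0² / (π² × 1.46×10^7) = 52.00 in⁴
Solid circle: I = πd⁴/64  ⇒  d = (64I/π)^(1/4) = (64×52.00/π)^(1/4) = 5.70 in

d ≈ 5.70 in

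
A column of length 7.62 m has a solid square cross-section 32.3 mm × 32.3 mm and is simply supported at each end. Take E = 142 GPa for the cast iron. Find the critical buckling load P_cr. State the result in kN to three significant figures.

P_cr ≈ 2.19 kN

I = a⁴/12 = 32.3⁴/12 = 9.070×10^4 mm⁴
I = 9.070×10^4 mm⁴ = 9.070×10^-8 m⁴
Effective length L_e = K·L = 1 × 7.62 = 7.620 m
P_cr = π²EI / L_e² = π² × 142×10⁹ × 9.070×10^-8 / 7.620² = 2.189×10^3 N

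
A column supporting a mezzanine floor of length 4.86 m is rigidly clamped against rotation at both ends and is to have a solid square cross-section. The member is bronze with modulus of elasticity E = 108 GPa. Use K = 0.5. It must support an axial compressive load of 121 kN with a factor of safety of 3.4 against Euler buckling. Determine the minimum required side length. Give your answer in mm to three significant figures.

a ≈ 72.3 mm

Required P_cr = n·P = 3.4 × 121 = 411.4 kN
L_e = K·L = 0.5 × 4.86 = 2.430 m
Required I = P_cr·L_e²/(π²E) = 4.114×10^5 × 2.430² / (π² × 1.08×10^11) = 2.279×10^-6 m⁴
I_req = 2.279×10^6 mm⁴
Solid square: I = a⁴/12  ⇒  a = (12I)^(1/4) = (12×2.279×10^6)^(1/4) = 72.3 mm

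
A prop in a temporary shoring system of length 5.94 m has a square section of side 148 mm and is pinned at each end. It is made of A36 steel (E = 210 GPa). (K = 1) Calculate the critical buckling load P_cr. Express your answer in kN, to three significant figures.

I = a⁴/12 = 148⁴/12 = 3.998×10^7 mm⁴
I = 3.998×10^7 mm⁴ = 3.998×10^-5 m⁴
Effective length L_e = K·L = 1 × 5.94 = 5.940 m
P_cr = π²EI / L_e² = π² × 210×10⁹ × 3.998×10^-5 / 5.940² = 2.349×10^6 N

P_cr ≈ 2350 kN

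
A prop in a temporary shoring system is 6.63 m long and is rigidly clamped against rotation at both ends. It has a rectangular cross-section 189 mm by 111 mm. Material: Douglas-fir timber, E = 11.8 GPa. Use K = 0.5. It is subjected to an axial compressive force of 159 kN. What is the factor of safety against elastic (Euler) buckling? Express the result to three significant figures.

Buckling occurs about the weak axis: I_min = h·b³/12 with b = 111 mm (the shorter side).
I_min = 189×111³/12 = 2.154×10^7 mm⁴
I = 2.154×10^7 mm⁴ = 2.154×10^-5 m⁴
Effective length L_e = K·L = 0.5 × 6.63 = 3.315 m
P_cr = π²EI / L_e² = π² × 11.8×10⁹ × 2.154×10^-5 / 3.315² = 2.283×10^5 N
Factor of safety n = P_cr / P = 228.28 / 159 = 1.44

n ≈ 1.44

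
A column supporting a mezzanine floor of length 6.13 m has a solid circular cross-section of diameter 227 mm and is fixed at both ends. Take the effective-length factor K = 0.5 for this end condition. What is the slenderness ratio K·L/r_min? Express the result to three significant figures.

I = πd⁴/64 = π×227⁴/64 = 1.303×10^8 mm⁴
A = 4.047×10^4 mm²;  r_min = √(I/A) = √(1.303×10^8/4.047×10^4) = 56.75 mm
L_e = K·L = 0.5 × 6.13 m = 3.065 m = 3065.0 mm
λ = L_e / r_min = 3065.0 / 56.75 = 54.0

λ ≈ 54.0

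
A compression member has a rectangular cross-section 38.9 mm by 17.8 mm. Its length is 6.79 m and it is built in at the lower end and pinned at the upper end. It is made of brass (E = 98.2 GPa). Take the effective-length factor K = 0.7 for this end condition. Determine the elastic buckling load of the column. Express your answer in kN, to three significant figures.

P_cr ≈ 0.784 kN

Buckling occurs about the weak axis: I_min = h·b³/12 with b = 17.8 mm (the shorter side).
I_min = 38.9×17.8³/12 = 1.828×10^4 mm⁴
I = 1.828×10^4 mm⁴ = 1.828×10^-8 m⁴
Effective length L_e = K·L = 0.7 × 6.79 = 4.753 m
P_cr = π²EI / L_e² = π² × 98.2×10⁹ × 1.828×10^-8 / 4.753² = 784.3 N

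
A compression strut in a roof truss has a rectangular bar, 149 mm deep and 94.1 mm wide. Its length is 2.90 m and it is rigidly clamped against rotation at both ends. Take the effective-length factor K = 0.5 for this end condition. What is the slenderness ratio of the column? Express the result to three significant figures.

λ ≈ 53.4

For a rectangle r_min = b/√12 = 94.1/√12 = 27.16 mm
L_e = K·L = 0.5 × 2.90 m = 1.450 m = 1450.0 mm
λ = L_e / r_min = 1450.0 / 27.16 = 53.4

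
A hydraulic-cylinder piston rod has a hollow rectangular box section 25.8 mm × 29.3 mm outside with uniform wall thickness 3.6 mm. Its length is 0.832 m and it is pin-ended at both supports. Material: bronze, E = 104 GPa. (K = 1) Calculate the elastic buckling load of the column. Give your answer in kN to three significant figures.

P_cr ≈ 44.6 kN

Inner dimensions: h_i = 29.3 − 2×3.6 = 22.10 mm, b_i = 25.8 − 2×3.6 = 18.60 mm
Weak-axis I_min = (h_o·b_o³ − h_i·b_i³)/12 with b_o = 25.8, b_i = 18.60 mm (shorter outer/inner sides).
I_min = (29.3×25.8³ − 22.10×18.60³)/12 = 3.008×10^4 mm⁴
I = 3.008×10^4 mm⁴ = 3.008×10^-8 m⁴
Effective length L_e = K·L = 1 × 0.832 = 0.8320 m
P_cr = π²EI / L_e² = π² × 104×10⁹ × 3.008×10^-8 / 0.8320² = 4.460×10^4 N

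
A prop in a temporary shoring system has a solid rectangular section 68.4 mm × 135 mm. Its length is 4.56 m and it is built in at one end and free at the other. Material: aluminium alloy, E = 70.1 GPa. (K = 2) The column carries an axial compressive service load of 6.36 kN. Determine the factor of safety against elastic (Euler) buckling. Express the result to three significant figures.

n ≈ 4.71

Buckling occurs about the weak axis: I_min = h·b³/12 with b = 68.4 mm (the shorter side).
I_min = 135×68.4³/12 = 3.600×10^6 mm⁴
I = 3.600×10^6 mm⁴ = 3.600×10^-6 m⁴
Effective length L_e = K·L = 2 × 4.56 = 9.120 m
P_cr = π²EI / L_e² = π² × 70.1×10⁹ × 3.600×10^-6 / 9.120² = 2.995×10^4 N
Factor of safety n = P_cr / P = 29.947 / 6.36 = 4.71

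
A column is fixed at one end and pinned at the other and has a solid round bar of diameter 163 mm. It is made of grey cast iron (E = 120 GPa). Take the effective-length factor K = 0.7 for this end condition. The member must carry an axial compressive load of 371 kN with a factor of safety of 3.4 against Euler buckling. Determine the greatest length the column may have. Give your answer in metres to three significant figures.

I = πd⁴/64 = π×163⁴/64 = 3.465×10^7 mm⁴
I = 3.465×10^-5 m⁴
Required critical load P_cr = n·P = 3.4 × 371 = 1261 kN = 1.261×10^6 N
From P_cr = π²EI/(K·L)²:  L = (1/K)·√(π²EI/P_cr) = (1/0.7)·√(π²×1.20×10^11×3.465×10^-5/1.261×10^6)
L = 8.15 m

L_max ≈ 8.15 m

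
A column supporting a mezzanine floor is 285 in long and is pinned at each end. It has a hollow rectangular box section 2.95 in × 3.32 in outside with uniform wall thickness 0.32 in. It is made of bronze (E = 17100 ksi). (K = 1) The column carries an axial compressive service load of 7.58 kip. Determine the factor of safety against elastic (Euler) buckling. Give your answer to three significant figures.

n ≈ 1.19

Inner dimensions: h_i = 3.32 − 2×0.32 = 2.680 in, b_i = 2.95 − 2×0.32 = 2.310 in
Weak-axis I_min = (h_o·b_o³ − h_i·b_i³)/12 with b_o = 2.95, b_i = 2.310 in (shorter outer/inner sides).
I_min = (3.32×2.95³ − 2.680×2.310³)/12 = 4.350 in⁴
Effective length L_e = K·L = 1 × 285 = 285.0 in
P_cr = π²EI / L_e² = π² × 17100×10³ × 4.350 / 285.0² = 9.038×10^3 lb
Factor of safety n = P_cr / P = 9.0381 / 7.58 = 1.19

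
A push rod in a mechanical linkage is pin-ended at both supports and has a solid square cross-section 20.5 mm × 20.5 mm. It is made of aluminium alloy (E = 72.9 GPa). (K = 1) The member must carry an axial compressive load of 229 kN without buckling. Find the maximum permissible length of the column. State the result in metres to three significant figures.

L_max ≈ 0.215 m

I = a⁴/12 = 20.5⁴/12 = 1.472×10^4 mm⁴
I = 1.472×10^-8 m⁴
At the buckling limit P_cr = P = 2.290×10^5 N
From P_cr = π²EI/(K·L)²:  L = (1/K)·√(π²EI/P_cr) = (1/1)·√(π²×7.29×10^10×1.472×10^-8/2.290×10^5)
L = 0.215 m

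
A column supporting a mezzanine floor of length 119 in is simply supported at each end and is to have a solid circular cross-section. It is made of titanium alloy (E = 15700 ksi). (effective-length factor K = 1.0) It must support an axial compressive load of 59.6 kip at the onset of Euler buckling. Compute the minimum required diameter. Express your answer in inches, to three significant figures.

L_e = K·L = 1 × 119 = 119.0 in
Required I = P_cr·L_e²/(π²E) = 5.960×10^4 × 119.0² / (π² × 1.57×10^7) = 5.447 in⁴
Solid circle: I = πd⁴/64  ⇒  d = (64I/π)^(1/4) = (64×5.447/π)^(1/4) = 3.25 in

d ≈ 3.25 in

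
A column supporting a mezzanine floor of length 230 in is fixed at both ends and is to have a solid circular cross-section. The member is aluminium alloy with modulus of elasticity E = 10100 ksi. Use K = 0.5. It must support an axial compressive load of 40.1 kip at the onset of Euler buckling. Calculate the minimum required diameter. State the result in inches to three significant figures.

d ≈ 3.23 in

L_e = K·L = 0.5 × 230 = 115.0 in
Required I = P_cr·L_e²/(π²E) = 4.010×10^4 × 115.0² / (π² × 1.01×10^7) = 5.320 in⁴
Solid circle: I = πd⁴/64  ⇒  d = (64I/π)^(1/4) = (64×5.320/π)^(1/4) = 3.23 in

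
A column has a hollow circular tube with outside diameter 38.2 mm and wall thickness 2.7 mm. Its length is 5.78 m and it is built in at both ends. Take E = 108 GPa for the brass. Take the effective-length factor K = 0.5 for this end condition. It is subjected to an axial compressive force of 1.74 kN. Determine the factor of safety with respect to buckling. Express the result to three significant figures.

n ≈ 3.50

Inner diameter d_i = 38.2 − 2×2.7 = 32.80 mm
I = π(d_o⁴ − d_i⁴)/64 = π(38.2⁴ − 32.80⁴)/64 = 4.771×10^4 mm⁴
I = 4.771×10^4 mm⁴ = 4.771×10^-8 m⁴
Effective length L_e = K·L = 0.5 × 5.78 = 2.890 m
P_cr = π²EI / L_e² = π² × 108×10⁹ × 4.771×10^-8 / 2.890² = 6.089×10^3 N
Factor of safety n = P_cr / P = 6.0889 / 1.74 = 3.50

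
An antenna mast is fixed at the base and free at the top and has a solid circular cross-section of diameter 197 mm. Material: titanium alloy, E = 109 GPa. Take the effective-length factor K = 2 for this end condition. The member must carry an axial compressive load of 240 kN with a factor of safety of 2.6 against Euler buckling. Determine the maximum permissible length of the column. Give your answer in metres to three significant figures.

I = πd⁴/64 = π×197⁴/64 = 7.393×10^7 mm⁴
I = 7.393×10^-5 m⁴
Required critical load P_cr = n·P = 2.6 × 240 = 624.0 kN = 6.240×10^5 N
From P_cr = π²EI/(K·L)²:  L = (1/K)·√(π²EI/P_cr) = (1/2)·√(π²×1.09×10^11×7.393×10^-5/6.240×10^5)
L = 5.64 m

L_max ≈ 5.64 m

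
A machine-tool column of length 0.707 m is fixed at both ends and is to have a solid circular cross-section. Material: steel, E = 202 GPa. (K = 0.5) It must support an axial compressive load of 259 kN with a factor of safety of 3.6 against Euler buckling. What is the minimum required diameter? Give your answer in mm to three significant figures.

Required P_cr = n·P = 3.6 × 259 = 932.4 kN
L_e = K·L = 0.5 × 0.707 = 0.3535 m
Required I = P_cr·L_e²/(π²E) = 9.324×10^5 × 0.3535² / (π² × 2.02×10^11) = 5.844×10^-8 m⁴
I_req = 5.844×10^4 mm⁴
Solid circle: I = πd⁴/64  ⇒  d = (64I/π)^(1/4) = (64×5.844×10^4/π)^(1/4) = 33.0 mm

d ≈ 33.0 mm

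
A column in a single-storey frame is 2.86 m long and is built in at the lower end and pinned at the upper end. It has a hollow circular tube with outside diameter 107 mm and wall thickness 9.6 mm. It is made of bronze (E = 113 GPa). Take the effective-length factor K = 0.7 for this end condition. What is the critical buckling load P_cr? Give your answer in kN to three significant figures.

P_cr ≈ 979 kN

Inner diameter d_i = 107 − 2×9.6 = 87.80 mm
I = π(d_o⁴ − d_i⁴)/64 = π(107⁴ − 87.80⁴)/64 = 3.517×10^6 mm⁴
I = 3.517×10^6 mm⁴ = 3.517×10^-6 m⁴
Effective length L_e = K·L = 0.7 × 2.86 = 2.002 m
P_cr = π²EI / L_e² = π² × 113×10⁹ × 3.517×10^-6 / 2.002² = 9.787×10^5 N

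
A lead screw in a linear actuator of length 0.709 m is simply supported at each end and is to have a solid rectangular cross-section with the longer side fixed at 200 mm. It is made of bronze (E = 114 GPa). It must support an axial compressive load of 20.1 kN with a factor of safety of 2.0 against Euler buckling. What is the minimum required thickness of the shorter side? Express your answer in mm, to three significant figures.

Required P_cr = n·P = 2.0 × 20.1 = 40.20 kN
L_e = K·L = 1 × 0.709 = 0.7090 m
Required I = P_cr·L_e²/(π²E) = 4.020×10^4 × 0.7090² / (π² × 1.14×10^11) = 1.796×10^-8 m⁴
I_req = 1.796×10^4 mm⁴
Rectangle, weak axis: I_min = h·b³/12 with h = 200 mm fixed  ⇒  b = (12I/h)^(1/3) = 10.3 mm

b ≈ 10.3 mm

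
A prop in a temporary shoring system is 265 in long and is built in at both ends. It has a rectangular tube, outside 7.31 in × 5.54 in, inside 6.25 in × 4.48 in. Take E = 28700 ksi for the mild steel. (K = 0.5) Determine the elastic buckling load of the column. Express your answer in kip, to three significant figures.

P_cr ≈ 916 kip

Weak-axis I_min = (h_o·b_o³ − h_i·b_i³)/12 with b_o = 5.54, b_i = 4.480 in (shorter outer/inner sides).
I_min = (7.31×5.54³ − 6.250×4.480³)/12 = 56.75 in⁴
Effective length L_e = K·L = 0.5 × 265 = 132.5 in
P_cr = π²EI / L_e² = π² × 28700×10³ × 56.75 / 132.5² = 9.156×10^5 lb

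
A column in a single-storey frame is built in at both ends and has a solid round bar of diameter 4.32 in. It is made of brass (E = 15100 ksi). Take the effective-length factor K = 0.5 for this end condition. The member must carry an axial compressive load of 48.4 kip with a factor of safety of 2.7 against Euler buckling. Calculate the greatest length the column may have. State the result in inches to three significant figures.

I = πd⁴/64 = π×4.32⁴/64 = 17.10 in⁴
Required critical load P_cr = n·P = 2.7 × 48.4 = 130.7 kip = 1.307×10^5 lb
From P_cr = π²EI/(K·L)²:  L = (1/K)·√(π²EI/P_cr) = (1/0.5)·√(π²×1.51×10^7×17.10/1.307×10^5)
L = 279 in

L_max ≈ 279 in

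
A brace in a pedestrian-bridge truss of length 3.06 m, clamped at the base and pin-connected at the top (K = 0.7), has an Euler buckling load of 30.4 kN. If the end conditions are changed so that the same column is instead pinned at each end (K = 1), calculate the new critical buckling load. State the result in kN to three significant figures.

P_cr ∝ 1/K², so P_cr,new = P_cr,old × (K_old/K_new)² = 30.4 × (0.7/1)²
= 30.4 × 0.4900 = 14.9 kN

P_cr ≈ 14.9 kN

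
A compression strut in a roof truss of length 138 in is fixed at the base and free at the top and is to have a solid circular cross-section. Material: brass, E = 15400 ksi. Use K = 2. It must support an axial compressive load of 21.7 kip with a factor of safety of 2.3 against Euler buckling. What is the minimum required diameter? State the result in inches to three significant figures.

d ≈ 4.75 in

Required P_cr = n·P = 2.3 × 21.7 = 49.91 kip
L_e = K·L = 2 × 138 = 276.0 in
Required I = P_cr·L_e²/(π²E) = 4.991×10^4 × 276.0² / (π² × 1.54×10^7) = 25.01 in⁴
Solid circle: I = πd⁴/64  ⇒  d = (64I/π)^(1/4) = (64×25.01/π)^(1/4) = 4.75 in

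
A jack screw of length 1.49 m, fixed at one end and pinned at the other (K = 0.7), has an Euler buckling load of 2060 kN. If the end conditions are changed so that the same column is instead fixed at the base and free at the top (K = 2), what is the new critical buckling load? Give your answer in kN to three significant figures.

P_cr ∝ 1/K², so P_cr,new = P_cr,old × (K_old/K_new)² = 2060 × (0.7/2)²
= 2060 × 0.1225 = 252 kN

P_cr ≈ 252 kN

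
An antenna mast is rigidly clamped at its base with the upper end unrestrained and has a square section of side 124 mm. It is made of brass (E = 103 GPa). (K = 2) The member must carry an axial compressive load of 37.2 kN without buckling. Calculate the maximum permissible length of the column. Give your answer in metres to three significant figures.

I = a⁴/12 = 124⁴/12 = 1.970×10^7 mm⁴
I = 1.970×10^-5 m⁴
At the buckling limit P_cr = P = 3.720×10^4 N
From P_cr = π²EI/(K·L)²:  L = (1/K)·√(π²EI/P_cr) = (1/2)·√(π²×1.03×10^11×1.970×10^-5/3.720×10^4)
L = 11.6 m

L_max ≈ 11.6 m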